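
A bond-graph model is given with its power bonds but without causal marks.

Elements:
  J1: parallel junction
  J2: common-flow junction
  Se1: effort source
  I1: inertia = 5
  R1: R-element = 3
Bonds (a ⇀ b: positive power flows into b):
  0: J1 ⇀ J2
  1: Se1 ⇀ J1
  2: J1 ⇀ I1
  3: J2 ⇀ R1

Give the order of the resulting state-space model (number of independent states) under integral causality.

1  (I1 all integral)

b1 |J1  (Se1 fixes effort; stroke away)
b0 |J2  (J1 effort already set via bond 1)
b2 |I1  (J1 effort already set via bond 1)
b3 |R1  (only one flow-in slot at J2)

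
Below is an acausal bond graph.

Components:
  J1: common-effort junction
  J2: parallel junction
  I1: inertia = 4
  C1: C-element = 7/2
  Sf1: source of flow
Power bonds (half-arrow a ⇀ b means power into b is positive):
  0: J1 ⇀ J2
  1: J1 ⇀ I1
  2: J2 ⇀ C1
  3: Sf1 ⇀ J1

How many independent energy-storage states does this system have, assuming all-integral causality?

2  (C1, I1 all integral)

bond 3 →Sf1  (Sf1: flow source, stroke at near end)
bond 1 →I1  (I1 outputs flow p/I1)
bond 0 →J1  (J1: last free bond brings effort in)
bond 2 →J2  (J2 needs exactly one e-in)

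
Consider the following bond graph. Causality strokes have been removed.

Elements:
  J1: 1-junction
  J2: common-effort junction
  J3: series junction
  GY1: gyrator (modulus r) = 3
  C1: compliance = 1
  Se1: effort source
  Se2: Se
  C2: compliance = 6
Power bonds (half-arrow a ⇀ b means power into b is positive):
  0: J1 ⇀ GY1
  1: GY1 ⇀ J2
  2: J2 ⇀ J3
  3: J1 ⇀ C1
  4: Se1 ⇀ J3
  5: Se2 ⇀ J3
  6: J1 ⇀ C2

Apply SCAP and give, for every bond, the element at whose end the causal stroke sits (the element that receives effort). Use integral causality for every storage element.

b4 stroke at J3  (Se1 (Se) sets effort on bond)
b5 stroke at J3  (source Se2 imposes e)
b2 stroke at J2  (only one flow-in slot at J3)
b1 stroke at GY1  (common-e at J2 fixed by 2)
b0 stroke at GY1  (GY1: gyrator matches bond 1)
b3 stroke at J1  (J1: bond 0 brought flow, rest push out)
b6 stroke at J1  (1-jn J1 has f-setter on 0)

bond 0 |GY1
bond 1 |GY1
bond 2 |J2
bond 3 |J1
bond 4 |J3
bond 5 |J3
bond 6 |J1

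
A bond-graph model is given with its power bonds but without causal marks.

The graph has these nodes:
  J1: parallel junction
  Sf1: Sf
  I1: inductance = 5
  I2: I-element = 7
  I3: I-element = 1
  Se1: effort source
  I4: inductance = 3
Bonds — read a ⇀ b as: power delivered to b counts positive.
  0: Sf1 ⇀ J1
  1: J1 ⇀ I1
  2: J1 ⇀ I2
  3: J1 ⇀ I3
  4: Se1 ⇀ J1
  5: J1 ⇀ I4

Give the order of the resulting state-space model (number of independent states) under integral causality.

#0 |Sf1  (Sf1 fixes flow; stroke at Sf1)
#4 |J1  (Se1: effort source, stroke at far end)
#1 |I1  (J1: bond 4 brought effort, rest push out)
#2 |I2  (J1: bond 4 brought effort, rest push out)
#3 |I3  (J1 effort already set via bond 4)
#5 |I4  (J1: bond 4 brought effort, rest push out)

4  (I1, I2, I3, I4 all integral)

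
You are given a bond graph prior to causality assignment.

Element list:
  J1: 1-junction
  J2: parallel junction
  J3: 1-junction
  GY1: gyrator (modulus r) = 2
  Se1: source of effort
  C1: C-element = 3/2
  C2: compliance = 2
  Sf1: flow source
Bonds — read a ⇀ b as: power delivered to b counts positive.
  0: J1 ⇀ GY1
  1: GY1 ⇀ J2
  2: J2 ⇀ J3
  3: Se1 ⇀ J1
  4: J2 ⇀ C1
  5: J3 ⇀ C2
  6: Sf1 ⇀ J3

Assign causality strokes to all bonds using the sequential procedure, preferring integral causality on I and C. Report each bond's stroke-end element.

#3 stroke at J1  (Se1 fixes effort; stroke away)
#6 stroke at Sf1  (source Sf1 imposes f)
#0 stroke at GY1  (only one flow-in slot at J1)
#2 stroke at J3  (1-jn J3 has f-setter on 6)
#5 stroke at J3  (1-jn J3 has f-setter on 6)
#1 stroke at GY1  (through GY1, causality inverts; strokes same side of GY1)
#4 stroke at J2  (J2 needs exactly one e-in)

β0 stroke→GY1
β1 stroke→GY1
β2 stroke→J3
β3 stroke→J1
β4 stroke→J2
β5 stroke→J3
β6 stroke→Sf1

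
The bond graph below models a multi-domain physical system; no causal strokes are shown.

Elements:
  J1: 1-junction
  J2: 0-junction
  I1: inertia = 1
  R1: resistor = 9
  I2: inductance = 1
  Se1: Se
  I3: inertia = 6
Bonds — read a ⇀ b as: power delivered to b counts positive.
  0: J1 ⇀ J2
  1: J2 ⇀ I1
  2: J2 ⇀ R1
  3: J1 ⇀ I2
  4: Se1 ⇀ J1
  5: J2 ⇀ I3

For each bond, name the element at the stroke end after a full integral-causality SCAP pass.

#4 →J1  (source Se1 imposes e)
#1 →I1  (I1: I, integral causality)
#3 →I2  (I2: I, integral causality)
#0 →J1  (J1: bond 3 brought flow, rest push out)
#5 →I3  (I3 integral (f out))
#2 →J2  (J2: last free bond brings effort in)

#0 stroke at J1
#1 stroke at I1
#2 stroke at J2
#3 stroke at I2
#4 stroke at J1
#5 stroke at I3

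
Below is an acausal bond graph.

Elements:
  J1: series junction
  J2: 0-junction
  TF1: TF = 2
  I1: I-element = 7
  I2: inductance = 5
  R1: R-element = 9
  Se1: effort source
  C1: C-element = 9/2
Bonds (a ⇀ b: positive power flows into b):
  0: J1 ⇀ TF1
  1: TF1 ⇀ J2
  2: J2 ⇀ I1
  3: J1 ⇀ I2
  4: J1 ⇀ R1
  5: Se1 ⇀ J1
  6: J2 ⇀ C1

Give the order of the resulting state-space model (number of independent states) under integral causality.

b5 |J1  (Se1 (Se) sets effort on bond)
b2 |I1  (I1 integral (f out))
b3 |I2  (I2 integral (f out))
b0 |J1  (J1: bond 3 brought flow, rest push out)
b4 |J1  (common-f at J1 fixed by 3)
b1 |TF1  (TF TF1: opposite of bond 0)
b6 |J2  (closing 0-jn rule on J2)

3  (C1, I1, I2 all integral)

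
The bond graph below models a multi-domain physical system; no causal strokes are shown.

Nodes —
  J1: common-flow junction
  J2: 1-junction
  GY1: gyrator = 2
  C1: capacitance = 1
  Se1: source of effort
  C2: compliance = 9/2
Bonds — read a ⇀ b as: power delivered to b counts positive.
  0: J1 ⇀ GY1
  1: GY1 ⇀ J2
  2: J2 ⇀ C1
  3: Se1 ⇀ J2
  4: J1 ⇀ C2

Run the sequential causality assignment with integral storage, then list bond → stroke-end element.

#0 stroke at GY1
#1 stroke at GY1
#2 stroke at J2
#3 stroke at J2
#4 stroke at J1

β3 |J2  (Se1 (Se) sets effort on bond)
β2 |J2  (C1: C, integral causality)
β1 |GY1  (only one flow-in slot at J2)
β0 |GY1  (GY1: gyrator matches bond 1)
β4 |J1  (J1 flow already set via bond 0)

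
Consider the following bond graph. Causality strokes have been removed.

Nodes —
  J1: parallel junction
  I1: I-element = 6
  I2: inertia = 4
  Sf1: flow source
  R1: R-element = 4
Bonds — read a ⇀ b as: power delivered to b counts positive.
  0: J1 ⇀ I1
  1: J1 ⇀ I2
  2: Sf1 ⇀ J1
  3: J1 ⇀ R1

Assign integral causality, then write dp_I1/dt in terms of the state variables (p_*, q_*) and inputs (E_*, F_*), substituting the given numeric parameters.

dp_I1/dt = 4*F_Sf1 - 2*p_I1/3 - p_I2

b2 |Sf1  (Sf1: flow source, stroke at near end)
b0 |I1  (prefer integral on I1)
b1 |I2  (prefer integral on I2)
b3 |J1  (closing 0-jn rule on J1)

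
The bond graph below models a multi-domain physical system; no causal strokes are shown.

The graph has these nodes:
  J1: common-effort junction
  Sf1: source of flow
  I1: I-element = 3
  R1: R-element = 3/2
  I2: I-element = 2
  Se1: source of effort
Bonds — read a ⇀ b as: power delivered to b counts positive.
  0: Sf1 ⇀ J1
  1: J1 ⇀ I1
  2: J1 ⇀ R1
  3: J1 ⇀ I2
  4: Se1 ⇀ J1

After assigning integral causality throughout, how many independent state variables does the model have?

2  (I1, I2 all integral)

β0 |Sf1  (source Sf1 imposes f)
β4 |J1  (Se1 fixes effort; stroke away)
β1 |I1  (0-jn J1 has e-setter on 4)
β2 |R1  (J1 effort already set via bond 4)
β3 |I2  (0-jn J1 has e-setter on 4)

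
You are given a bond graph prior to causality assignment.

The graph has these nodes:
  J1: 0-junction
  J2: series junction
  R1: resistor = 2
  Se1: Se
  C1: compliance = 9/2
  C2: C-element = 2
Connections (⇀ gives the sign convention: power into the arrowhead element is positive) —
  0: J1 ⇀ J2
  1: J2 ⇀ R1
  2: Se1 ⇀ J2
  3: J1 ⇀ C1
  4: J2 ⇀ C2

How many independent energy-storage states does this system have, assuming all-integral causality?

bond 2 |J2  (Se1 (Se) sets effort on bond)
bond 3 |J1  (prefer integral on C1)
bond 0 |J2  (0-jn J1 has e-setter on 3)
bond 4 |J2  (C2 integral (e out))
bond 1 |R1  (J2: last free bond brings flow in)

2  (C1, C2 all integral)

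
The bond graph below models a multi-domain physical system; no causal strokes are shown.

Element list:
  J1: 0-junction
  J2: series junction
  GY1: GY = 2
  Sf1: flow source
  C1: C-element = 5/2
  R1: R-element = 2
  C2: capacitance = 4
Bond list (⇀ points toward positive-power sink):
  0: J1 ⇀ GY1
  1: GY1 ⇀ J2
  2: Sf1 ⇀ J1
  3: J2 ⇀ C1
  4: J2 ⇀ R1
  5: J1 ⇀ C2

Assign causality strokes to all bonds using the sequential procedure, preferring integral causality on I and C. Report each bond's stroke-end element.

b0 stroke→GY1
b1 stroke→GY1
b2 stroke→Sf1
b3 stroke→J2
b4 stroke→J2
b5 stroke→J1

#2 stroke at Sf1  (Sf1 fixes flow; stroke at Sf1)
#3 stroke at J2  (C1: C, integral causality)
#5 stroke at J1  (C2 integral (e out))
#0 stroke at GY1  (J1: bond 5 brought effort, rest push out)
#1 stroke at GY1  (GY1: gyrator matches bond 0)
#4 stroke at J2  (common-f at J2 fixed by 1)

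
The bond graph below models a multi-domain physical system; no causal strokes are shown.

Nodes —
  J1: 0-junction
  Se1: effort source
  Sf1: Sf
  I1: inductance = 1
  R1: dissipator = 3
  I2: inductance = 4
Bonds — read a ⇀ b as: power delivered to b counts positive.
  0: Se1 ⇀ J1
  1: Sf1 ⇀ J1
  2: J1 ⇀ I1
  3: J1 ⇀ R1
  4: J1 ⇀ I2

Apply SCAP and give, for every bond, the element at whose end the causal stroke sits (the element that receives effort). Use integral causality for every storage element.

β0 |J1
β1 |Sf1
β2 |I1
β3 |R1
β4 |I2

bond 0 stroke→J1  (Se1 (Se) sets effort on bond)
bond 1 stroke→Sf1  (Sf1 (Sf) sets flow on bond)
bond 2 stroke→I1  (J1 effort already set via bond 0)
bond 3 stroke→R1  (J1 effort already set via bond 0)
bond 4 stroke→I2  (common-e at J1 fixed by 0)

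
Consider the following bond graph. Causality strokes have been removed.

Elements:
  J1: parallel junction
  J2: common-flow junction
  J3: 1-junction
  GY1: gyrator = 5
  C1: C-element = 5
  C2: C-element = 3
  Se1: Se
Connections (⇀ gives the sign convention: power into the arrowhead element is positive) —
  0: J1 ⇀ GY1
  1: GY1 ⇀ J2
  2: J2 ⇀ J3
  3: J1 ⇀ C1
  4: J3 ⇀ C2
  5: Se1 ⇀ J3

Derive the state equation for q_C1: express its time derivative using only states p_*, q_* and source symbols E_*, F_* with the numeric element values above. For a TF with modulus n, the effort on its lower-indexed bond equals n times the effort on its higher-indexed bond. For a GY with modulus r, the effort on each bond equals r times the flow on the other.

dq_C1/dt = E_Se1/5 - q_C2/15

bond 5 stroke→J3  (Se1: effort source, stroke at far end)
bond 3 stroke→J1  (prefer integral on C1)
bond 0 stroke→GY1  (common-e at J1 fixed by 3)
bond 1 stroke→GY1  (through GY1, causality inverts; strokes same side of GY1)
bond 2 stroke→J2  (common-f at J2 fixed by 1)
bond 4 stroke→J3  (J3 flow already set via bond 2)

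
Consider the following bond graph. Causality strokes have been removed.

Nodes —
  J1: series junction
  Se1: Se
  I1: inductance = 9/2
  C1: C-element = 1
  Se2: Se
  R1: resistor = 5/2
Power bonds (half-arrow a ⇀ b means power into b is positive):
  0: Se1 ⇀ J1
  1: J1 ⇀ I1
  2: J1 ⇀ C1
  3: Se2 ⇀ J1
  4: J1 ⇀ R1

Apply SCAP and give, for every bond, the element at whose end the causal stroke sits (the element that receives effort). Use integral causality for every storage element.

β0 |J1
β1 |I1
β2 |J1
β3 |J1
β4 |J1

b0 |J1  (Se1 fixes effort; stroke away)
b3 |J1  (Se2: effort source, stroke at far end)
b1 |I1  (I1 integral (f out))
b2 |J1  (J1 flow already set via bond 1)
b4 |J1  (J1: bond 1 brought flow, rest push out)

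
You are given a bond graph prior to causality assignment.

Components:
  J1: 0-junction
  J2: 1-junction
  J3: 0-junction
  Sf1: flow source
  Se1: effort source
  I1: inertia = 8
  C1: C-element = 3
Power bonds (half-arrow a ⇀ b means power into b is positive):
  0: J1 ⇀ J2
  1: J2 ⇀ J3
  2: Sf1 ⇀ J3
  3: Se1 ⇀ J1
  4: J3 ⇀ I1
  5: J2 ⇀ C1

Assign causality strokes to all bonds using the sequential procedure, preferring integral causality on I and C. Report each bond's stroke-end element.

β2 →Sf1  (source Sf1 imposes f)
β3 →J1  (source Se1 imposes e)
β0 →J2  (J1: bond 3 brought effort, rest push out)
β4 →I1  (I1 outputs flow p/I1)
β1 →J3  (closing 0-jn rule on J3)
β5 →J2  (J2 flow already set via bond 1)

b0 stroke at J2
b1 stroke at J3
b2 stroke at Sf1
b3 stroke at J1
b4 stroke at I1
b5 stroke at J2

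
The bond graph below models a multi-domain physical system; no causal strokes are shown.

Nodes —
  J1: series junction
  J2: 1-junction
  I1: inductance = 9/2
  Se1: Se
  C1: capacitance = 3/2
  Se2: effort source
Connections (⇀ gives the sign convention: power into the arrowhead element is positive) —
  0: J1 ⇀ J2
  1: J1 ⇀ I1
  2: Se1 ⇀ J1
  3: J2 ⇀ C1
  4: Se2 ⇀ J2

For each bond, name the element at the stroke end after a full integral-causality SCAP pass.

b2 →J1  (Se1: effort source, stroke at far end)
b4 →J2  (source Se2 imposes e)
b1 →I1  (prefer integral on I1)
b0 →J1  (J1 flow already set via bond 1)
b3 →J2  (J2 flow already set via bond 0)

b0 →J1
b1 →I1
b2 →J1
b3 →J2
b4 →J2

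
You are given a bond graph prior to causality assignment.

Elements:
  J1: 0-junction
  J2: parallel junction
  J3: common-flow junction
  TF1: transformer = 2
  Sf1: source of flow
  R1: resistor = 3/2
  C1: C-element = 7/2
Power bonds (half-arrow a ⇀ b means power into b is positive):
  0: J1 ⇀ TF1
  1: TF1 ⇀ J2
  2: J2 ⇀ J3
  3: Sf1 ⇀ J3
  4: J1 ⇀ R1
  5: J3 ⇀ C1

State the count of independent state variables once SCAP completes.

b3 stroke→Sf1  (source Sf1 imposes f)
b2 stroke→J3  (J3: bond 3 brought flow, rest push out)
b5 stroke→J3  (J3 flow already set via bond 3)
b1 stroke→J2  (J2 needs exactly one e-in)
b0 stroke→TF1  (through TF1, causality passes straight; one stroke at TF1)
b4 stroke→J1  (J1: last free bond brings effort in)

1  (C1 all integral)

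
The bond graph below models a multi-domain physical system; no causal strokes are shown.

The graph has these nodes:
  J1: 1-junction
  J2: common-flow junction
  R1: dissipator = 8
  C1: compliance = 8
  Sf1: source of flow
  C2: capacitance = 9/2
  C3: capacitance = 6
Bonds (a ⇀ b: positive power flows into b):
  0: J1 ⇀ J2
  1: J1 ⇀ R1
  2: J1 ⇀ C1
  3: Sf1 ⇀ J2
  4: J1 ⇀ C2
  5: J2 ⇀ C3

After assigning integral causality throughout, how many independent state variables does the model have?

β3 stroke→Sf1  (Sf1 (Sf) sets flow on bond)
β0 stroke→J2  (J2: bond 3 brought flow, rest push out)
β5 stroke→J2  (common-f at J2 fixed by 3)
β1 stroke→J1  (J1 flow already set via bond 0)
β2 stroke→J1  (common-f at J1 fixed by 0)
β4 stroke→J1  (common-f at J1 fixed by 0)

3  (C1, C2, C3 all integral)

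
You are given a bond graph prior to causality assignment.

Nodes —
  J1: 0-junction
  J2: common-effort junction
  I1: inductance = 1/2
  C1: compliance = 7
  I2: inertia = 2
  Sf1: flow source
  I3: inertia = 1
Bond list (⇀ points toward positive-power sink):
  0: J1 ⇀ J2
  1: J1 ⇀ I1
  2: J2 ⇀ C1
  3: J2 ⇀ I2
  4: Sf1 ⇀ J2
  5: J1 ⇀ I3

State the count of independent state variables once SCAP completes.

b4 →Sf1  (Sf1 fixes flow; stroke at Sf1)
b1 →I1  (prefer integral on I1)
b2 →J2  (C1: C, integral causality)
b0 →J1  (J2 effort already set via bond 2)
b3 →I2  (J2 effort already set via bond 2)
b5 →I3  (common-e at J1 fixed by 0)

4  (C1, I1, I2, I3 all integral)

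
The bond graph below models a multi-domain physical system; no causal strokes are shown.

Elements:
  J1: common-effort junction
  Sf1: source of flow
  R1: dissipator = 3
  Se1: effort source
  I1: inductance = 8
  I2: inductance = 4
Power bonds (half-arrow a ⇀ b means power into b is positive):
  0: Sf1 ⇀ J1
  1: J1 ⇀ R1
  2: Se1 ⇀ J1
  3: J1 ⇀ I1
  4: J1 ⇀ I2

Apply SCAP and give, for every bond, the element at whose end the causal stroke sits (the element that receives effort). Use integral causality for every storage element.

β0 |Sf1  (Sf1 fixes flow; stroke at Sf1)
β2 |J1  (Se1: effort source, stroke at far end)
β1 |R1  (0-jn J1 has e-setter on 2)
β3 |I1  (common-e at J1 fixed by 2)
β4 |I2  (J1 effort already set via bond 2)

β0 stroke→Sf1
β1 stroke→R1
β2 stroke→J1
β3 stroke→I1
β4 stroke→I2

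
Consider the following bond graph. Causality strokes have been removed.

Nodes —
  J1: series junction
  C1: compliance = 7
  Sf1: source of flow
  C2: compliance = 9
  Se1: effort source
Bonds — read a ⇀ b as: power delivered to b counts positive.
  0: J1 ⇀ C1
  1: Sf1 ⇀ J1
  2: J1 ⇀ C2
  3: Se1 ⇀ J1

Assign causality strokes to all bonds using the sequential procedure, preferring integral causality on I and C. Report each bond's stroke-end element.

β0 stroke at J1
β1 stroke at Sf1
β2 stroke at J1
β3 stroke at J1

#1 stroke at Sf1  (source Sf1 imposes f)
#3 stroke at J1  (Se1: effort source, stroke at far end)
#0 stroke at J1  (J1: bond 1 brought flow, rest push out)
#2 stroke at J1  (1-jn J1 has f-setter on 1)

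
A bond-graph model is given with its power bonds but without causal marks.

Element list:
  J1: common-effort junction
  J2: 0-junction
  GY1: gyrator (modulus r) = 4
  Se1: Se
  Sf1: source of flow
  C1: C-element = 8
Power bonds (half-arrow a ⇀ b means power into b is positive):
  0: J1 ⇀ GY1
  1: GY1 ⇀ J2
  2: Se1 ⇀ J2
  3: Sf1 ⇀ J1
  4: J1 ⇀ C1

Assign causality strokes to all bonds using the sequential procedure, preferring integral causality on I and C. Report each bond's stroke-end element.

β2 stroke at J2  (source Se1 imposes e)
β3 stroke at Sf1  (Sf1 (Sf) sets flow on bond)
β1 stroke at GY1  (J2 effort already set via bond 2)
β0 stroke at GY1  (through GY1, causality inverts; strokes same side of GY1)
β4 stroke at J1  (J1 needs exactly one e-in)

bond 0 stroke→GY1
bond 1 stroke→GY1
bond 2 stroke→J2
bond 3 stroke→Sf1
bond 4 stroke→J1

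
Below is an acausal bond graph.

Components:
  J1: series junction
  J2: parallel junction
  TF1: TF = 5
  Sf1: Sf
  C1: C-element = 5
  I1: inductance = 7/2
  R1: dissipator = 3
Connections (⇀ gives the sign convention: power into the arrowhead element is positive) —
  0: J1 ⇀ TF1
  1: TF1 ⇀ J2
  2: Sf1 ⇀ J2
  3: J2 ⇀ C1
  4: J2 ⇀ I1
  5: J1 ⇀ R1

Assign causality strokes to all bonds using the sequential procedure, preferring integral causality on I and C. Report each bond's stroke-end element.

β0 stroke at J1
β1 stroke at TF1
β2 stroke at Sf1
β3 stroke at J2
β4 stroke at I1
β5 stroke at R1

bond 2 stroke→Sf1  (Sf1 (Sf) sets flow on bond)
bond 3 stroke→J2  (prefer integral on C1)
bond 1 stroke→TF1  (J2 effort already set via bond 3)
bond 4 stroke→I1  (common-e at J2 fixed by 3)
bond 0 stroke→J1  (through TF1, causality passes straight; one stroke at TF1)
bond 5 stroke→R1  (only one flow-in slot at J1)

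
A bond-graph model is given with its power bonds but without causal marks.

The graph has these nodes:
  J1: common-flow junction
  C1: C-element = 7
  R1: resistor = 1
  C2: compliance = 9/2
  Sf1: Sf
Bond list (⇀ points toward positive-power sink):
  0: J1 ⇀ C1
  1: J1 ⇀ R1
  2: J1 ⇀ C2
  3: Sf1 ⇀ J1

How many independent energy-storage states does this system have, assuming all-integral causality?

b3 →Sf1  (Sf1 fixes flow; stroke at Sf1)
b0 →J1  (common-f at J1 fixed by 3)
b1 →J1  (J1 flow already set via bond 3)
b2 →J1  (J1: bond 3 brought flow, rest push out)

2  (C1, C2 all integral)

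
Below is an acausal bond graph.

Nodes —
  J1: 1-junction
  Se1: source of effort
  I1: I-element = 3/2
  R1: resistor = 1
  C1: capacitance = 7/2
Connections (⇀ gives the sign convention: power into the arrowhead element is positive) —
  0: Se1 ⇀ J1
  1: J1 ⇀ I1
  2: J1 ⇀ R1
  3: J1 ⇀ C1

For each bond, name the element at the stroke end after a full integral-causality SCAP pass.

bond 0 stroke→J1
bond 1 stroke→I1
bond 2 stroke→J1
bond 3 stroke→J1

β0 →J1  (Se1 fixes effort; stroke away)
β1 →I1  (I1 integral (f out))
β2 →J1  (1-jn J1 has f-setter on 1)
β3 →J1  (1-jn J1 has f-setter on 1)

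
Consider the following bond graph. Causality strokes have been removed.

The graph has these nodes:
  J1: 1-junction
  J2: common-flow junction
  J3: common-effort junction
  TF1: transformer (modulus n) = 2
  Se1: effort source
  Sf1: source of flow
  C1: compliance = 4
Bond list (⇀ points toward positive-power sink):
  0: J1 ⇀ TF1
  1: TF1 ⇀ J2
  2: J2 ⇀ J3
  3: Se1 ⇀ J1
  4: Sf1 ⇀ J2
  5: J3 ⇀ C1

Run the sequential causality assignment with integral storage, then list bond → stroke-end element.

b3 stroke→J1  (Se1 fixes effort; stroke away)
b4 stroke→Sf1  (Sf1 fixes flow; stroke at Sf1)
b0 stroke→TF1  (closing 1-jn rule on J1)
b1 stroke→J2  (J2: bond 4 brought flow, rest push out)
b2 stroke→J2  (J2 flow already set via bond 4)
b5 stroke→J3  (closing 0-jn rule on J3)

b0 →TF1
b1 →J2
b2 →J2
b3 →J1
b4 →Sf1
b5 →J3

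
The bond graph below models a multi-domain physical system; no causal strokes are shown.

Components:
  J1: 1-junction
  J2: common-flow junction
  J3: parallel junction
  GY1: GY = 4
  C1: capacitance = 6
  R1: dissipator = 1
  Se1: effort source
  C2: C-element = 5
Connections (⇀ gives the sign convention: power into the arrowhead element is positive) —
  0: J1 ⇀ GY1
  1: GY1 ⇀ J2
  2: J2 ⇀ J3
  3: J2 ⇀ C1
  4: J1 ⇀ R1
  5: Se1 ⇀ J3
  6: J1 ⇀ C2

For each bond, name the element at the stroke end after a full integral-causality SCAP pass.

b5 stroke→J3  (source Se1 imposes e)
b2 stroke→J2  (J3: bond 5 brought effort, rest push out)
b3 stroke→J2  (C1 outputs effort q/C1)
b1 stroke→GY1  (J2: last free bond brings flow in)
b0 stroke→GY1  (GY1 both-in/both-out from 1)
b4 stroke→J1  (J1 flow already set via bond 0)
b6 stroke→J1  (common-f at J1 fixed by 0)

#0 stroke at GY1
#1 stroke at GY1
#2 stroke at J2
#3 stroke at J2
#4 stroke at J1
#5 stroke at J3
#6 stroke at J1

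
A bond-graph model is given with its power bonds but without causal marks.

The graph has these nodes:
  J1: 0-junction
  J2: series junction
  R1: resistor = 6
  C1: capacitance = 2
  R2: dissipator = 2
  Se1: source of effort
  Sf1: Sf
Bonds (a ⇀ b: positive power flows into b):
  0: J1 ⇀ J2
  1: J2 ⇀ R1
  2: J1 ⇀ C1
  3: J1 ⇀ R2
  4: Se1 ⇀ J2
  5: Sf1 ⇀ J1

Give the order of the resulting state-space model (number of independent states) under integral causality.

#4 →J2  (Se1 fixes effort; stroke away)
#5 →Sf1  (Sf1 (Sf) sets flow on bond)
#2 →J1  (C1 outputs effort q/C1)
#0 →J2  (common-e at J1 fixed by 2)
#3 →R2  (common-e at J1 fixed by 2)
#1 →R1  (closing 1-jn rule on J2)

1  (C1 all integral)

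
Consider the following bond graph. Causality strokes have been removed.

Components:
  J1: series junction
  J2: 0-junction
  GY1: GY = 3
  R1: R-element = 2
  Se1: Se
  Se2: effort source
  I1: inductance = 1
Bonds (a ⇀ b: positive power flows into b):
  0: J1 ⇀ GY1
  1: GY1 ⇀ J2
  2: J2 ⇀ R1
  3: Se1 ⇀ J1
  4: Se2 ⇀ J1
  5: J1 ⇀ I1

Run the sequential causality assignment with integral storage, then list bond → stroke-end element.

bond 3 stroke at J1  (Se1: effort source, stroke at far end)
bond 4 stroke at J1  (Se2 (Se) sets effort on bond)
bond 5 stroke at I1  (I1 integral (f out))
bond 0 stroke at J1  (J1 flow already set via bond 5)
bond 1 stroke at J2  (GY GY1: same side as bond 0)
bond 2 stroke at R1  (J2: bond 1 brought effort, rest push out)

b0 stroke at J1
b1 stroke at J2
b2 stroke at R1
b3 stroke at J1
b4 stroke at J1
b5 stroke at I1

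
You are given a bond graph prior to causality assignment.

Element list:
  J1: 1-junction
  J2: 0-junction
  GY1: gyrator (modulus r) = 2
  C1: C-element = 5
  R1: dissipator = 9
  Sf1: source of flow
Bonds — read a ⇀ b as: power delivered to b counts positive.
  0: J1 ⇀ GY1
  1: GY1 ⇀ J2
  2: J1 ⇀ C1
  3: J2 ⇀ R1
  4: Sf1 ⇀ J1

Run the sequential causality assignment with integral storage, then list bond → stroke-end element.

b4 stroke→Sf1  (Sf1 fixes flow; stroke at Sf1)
b0 stroke→J1  (J1: bond 4 brought flow, rest push out)
b2 stroke→J1  (1-jn J1 has f-setter on 4)
b1 stroke→J2  (through GY1, causality inverts; strokes same side of GY1)
b3 stroke→R1  (common-e at J2 fixed by 1)

β0 stroke at J1
β1 stroke at J2
β2 stroke at J1
β3 stroke at R1
β4 stroke at Sf1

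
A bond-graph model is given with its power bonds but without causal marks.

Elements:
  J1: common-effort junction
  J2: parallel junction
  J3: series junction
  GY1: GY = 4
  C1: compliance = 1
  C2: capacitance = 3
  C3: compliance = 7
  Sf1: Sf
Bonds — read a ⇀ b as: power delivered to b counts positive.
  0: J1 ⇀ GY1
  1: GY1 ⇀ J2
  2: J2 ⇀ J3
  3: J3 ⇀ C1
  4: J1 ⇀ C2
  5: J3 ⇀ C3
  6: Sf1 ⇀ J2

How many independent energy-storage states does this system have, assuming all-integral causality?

b6 |Sf1  (source Sf1 imposes f)
b3 |J3  (C1 integral (e out))
b4 |J1  (prefer integral on C2)
b0 |GY1  (J1: bond 4 brought effort, rest push out)
b1 |GY1  (GY GY1: same side as bond 0)
b2 |J2  (only one effort-in slot at J2)
b5 |J3  (1-jn J3 has f-setter on 2)

3  (C1, C2, C3 all integral)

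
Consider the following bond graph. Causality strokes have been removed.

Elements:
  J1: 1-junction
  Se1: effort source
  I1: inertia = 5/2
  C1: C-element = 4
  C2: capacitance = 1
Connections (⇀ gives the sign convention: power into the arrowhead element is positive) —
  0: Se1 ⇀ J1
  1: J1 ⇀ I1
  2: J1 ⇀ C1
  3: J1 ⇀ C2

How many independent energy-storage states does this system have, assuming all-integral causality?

3  (C1, C2, I1 all integral)

b0 stroke at J1  (source Se1 imposes e)
b1 stroke at I1  (I1 integral (f out))
b2 stroke at J1  (J1 flow already set via bond 1)
b3 stroke at J1  (J1 flow already set via bond 1)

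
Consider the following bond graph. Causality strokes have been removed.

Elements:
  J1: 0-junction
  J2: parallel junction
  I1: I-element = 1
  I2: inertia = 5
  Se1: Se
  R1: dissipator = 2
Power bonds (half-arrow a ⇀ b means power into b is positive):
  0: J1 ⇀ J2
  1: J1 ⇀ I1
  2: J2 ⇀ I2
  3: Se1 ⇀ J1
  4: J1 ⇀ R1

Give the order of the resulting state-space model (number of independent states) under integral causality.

2  (I1, I2 all integral)

bond 3 stroke at J1  (Se1 (Se) sets effort on bond)
bond 0 stroke at J2  (J1 effort already set via bond 3)
bond 1 stroke at I1  (J1: bond 3 brought effort, rest push out)
bond 4 stroke at R1  (0-jn J1 has e-setter on 3)
bond 2 stroke at I2  (0-jn J2 has e-setter on 0)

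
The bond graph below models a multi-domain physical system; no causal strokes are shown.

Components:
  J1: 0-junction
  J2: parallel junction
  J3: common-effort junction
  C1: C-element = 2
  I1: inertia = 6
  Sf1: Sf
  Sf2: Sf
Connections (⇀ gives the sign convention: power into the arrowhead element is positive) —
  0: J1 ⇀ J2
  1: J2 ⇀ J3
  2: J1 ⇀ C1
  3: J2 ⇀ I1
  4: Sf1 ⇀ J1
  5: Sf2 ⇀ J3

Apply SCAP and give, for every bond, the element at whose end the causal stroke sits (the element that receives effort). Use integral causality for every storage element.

b4 stroke→Sf1  (Sf1 fixes flow; stroke at Sf1)
b5 stroke→Sf2  (Sf2: flow source, stroke at near end)
b1 stroke→J3  (J3: last free bond brings effort in)
b2 stroke→J1  (C1: C, integral causality)
b0 stroke→J2  (J1: bond 2 brought effort, rest push out)
b3 stroke→I1  (0-jn J2 has e-setter on 0)

β0 stroke at J2
β1 stroke at J3
β2 stroke at J1
β3 stroke at I1
β4 stroke at Sf1
β5 stroke at Sf2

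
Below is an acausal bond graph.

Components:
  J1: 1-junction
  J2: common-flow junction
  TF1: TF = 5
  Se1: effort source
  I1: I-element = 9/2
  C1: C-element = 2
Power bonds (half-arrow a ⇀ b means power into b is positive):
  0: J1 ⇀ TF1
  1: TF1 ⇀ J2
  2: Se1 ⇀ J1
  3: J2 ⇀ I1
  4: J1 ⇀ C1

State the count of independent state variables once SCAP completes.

β2 |J1  (Se1: effort source, stroke at far end)
β3 |I1  (I1 integral (f out))
β1 |J2  (J2 flow already set via bond 3)
β0 |TF1  (TF1: transformer flips bond 1)
β4 |J1  (J1: bond 0 brought flow, rest push out)

2  (C1, I1 all integral)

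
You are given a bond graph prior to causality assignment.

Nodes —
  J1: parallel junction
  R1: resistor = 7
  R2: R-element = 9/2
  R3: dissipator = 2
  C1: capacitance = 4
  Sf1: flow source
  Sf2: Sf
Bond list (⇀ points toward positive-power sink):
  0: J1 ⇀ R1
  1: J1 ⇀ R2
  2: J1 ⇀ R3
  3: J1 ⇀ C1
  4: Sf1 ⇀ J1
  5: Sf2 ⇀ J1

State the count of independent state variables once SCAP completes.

1  (C1 all integral)

b4 stroke at Sf1  (Sf1: flow source, stroke at near end)
b5 stroke at Sf2  (source Sf2 imposes f)
b3 stroke at J1  (C1 outputs effort q/C1)
b0 stroke at R1  (0-jn J1 has e-setter on 3)
b1 stroke at R2  (0-jn J1 has e-setter on 3)
b2 stroke at R3  (0-jn J1 has e-setter on 3)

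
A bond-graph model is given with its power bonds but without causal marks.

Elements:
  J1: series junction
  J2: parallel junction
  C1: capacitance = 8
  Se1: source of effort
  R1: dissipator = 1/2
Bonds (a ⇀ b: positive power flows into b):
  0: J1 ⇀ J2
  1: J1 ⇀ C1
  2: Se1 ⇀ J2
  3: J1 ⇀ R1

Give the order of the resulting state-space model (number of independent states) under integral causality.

1  (C1 all integral)

bond 2 stroke at J2  (source Se1 imposes e)
bond 0 stroke at J1  (0-jn J2 has e-setter on 2)
bond 1 stroke at J1  (C1 outputs effort q/C1)
bond 3 stroke at R1  (J1: last free bond brings flow in)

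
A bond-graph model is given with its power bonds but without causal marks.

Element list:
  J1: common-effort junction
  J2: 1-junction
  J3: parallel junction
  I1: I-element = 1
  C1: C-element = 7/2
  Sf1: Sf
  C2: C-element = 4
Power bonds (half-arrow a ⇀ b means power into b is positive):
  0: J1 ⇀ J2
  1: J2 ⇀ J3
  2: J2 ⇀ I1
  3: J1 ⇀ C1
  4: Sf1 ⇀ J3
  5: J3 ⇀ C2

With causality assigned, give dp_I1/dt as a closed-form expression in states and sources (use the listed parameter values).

bond 4 stroke→Sf1  (Sf1 fixes flow; stroke at Sf1)
bond 2 stroke→I1  (I1 outputs flow p/I1)
bond 0 stroke→J2  (1-jn J2 has f-setter on 2)
bond 1 stroke→J2  (J2 flow already set via bond 2)
bond 5 stroke→J3  (J3 needs exactly one e-in)
bond 3 stroke→J1  (J1: last free bond brings effort in)

dp_I1/dt = 2*q_C1/7 - q_C2/4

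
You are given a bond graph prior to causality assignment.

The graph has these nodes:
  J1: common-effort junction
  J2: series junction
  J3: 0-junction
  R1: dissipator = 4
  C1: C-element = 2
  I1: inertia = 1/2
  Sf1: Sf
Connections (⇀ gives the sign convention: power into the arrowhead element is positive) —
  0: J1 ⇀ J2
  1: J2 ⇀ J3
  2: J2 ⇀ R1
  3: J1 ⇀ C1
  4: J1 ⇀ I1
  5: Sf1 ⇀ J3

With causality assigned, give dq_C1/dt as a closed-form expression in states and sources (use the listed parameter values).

dq_C1/dt = F_Sf1 - 2*p_I1

β5 stroke at Sf1  (source Sf1 imposes f)
β1 stroke at J3  (only one effort-in slot at J3)
β0 stroke at J2  (common-f at J2 fixed by 1)
β2 stroke at J2  (1-jn J2 has f-setter on 1)
β3 stroke at J1  (C1 outputs effort q/C1)
β4 stroke at I1  (common-e at J1 fixed by 3)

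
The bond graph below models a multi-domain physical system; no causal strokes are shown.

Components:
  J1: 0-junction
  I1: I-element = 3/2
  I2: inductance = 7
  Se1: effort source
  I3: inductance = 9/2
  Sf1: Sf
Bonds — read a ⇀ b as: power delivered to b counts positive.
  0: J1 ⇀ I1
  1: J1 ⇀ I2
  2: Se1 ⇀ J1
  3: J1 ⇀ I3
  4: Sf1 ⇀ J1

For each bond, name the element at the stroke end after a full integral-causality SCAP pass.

bond 0 stroke at I1
bond 1 stroke at I2
bond 2 stroke at J1
bond 3 stroke at I3
bond 4 stroke at Sf1

bond 2 |J1  (source Se1 imposes e)
bond 4 |Sf1  (Sf1: flow source, stroke at near end)
bond 0 |I1  (0-jn J1 has e-setter on 2)
bond 1 |I2  (common-e at J1 fixed by 2)
bond 3 |I3  (0-jn J1 has e-setter on 2)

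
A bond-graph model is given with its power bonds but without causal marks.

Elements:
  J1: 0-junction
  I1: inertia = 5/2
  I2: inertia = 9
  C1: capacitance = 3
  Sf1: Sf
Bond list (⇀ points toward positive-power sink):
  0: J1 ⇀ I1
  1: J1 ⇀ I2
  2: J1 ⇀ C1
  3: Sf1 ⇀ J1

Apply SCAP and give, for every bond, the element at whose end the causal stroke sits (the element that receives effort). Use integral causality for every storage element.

b0 stroke→I1
b1 stroke→I2
b2 stroke→J1
b3 stroke→Sf1

b3 stroke at Sf1  (Sf1: flow source, stroke at near end)
b0 stroke at I1  (I1 integral (f out))
b1 stroke at I2  (I2: I, integral causality)
b2 stroke at J1  (J1: last free bond brings effort in)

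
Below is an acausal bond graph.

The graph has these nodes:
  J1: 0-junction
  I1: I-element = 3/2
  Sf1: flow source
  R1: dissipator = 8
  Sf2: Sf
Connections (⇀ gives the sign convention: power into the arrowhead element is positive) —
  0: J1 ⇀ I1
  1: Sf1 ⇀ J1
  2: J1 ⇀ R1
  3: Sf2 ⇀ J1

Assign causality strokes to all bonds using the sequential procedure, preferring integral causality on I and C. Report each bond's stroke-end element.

β0 |I1
β1 |Sf1
β2 |J1
β3 |Sf2

b1 stroke at Sf1  (Sf1 fixes flow; stroke at Sf1)
b3 stroke at Sf2  (Sf2 (Sf) sets flow on bond)
b0 stroke at I1  (I1 integral (f out))
b2 stroke at J1  (only one effort-in slot at J1)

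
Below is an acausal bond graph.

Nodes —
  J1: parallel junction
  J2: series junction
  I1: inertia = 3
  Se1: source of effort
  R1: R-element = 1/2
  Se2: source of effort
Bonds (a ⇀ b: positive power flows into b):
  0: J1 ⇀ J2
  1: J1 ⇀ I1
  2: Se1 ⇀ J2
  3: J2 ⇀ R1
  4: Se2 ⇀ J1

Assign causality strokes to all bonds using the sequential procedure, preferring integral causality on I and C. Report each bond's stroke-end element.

β0 stroke at J2
β1 stroke at I1
β2 stroke at J2
β3 stroke at R1
β4 stroke at J1

#2 →J2  (Se1 (Se) sets effort on bond)
#4 →J1  (source Se2 imposes e)
#0 →J2  (0-jn J1 has e-setter on 4)
#1 →I1  (0-jn J1 has e-setter on 4)
#3 →R1  (only one flow-in slot at J2)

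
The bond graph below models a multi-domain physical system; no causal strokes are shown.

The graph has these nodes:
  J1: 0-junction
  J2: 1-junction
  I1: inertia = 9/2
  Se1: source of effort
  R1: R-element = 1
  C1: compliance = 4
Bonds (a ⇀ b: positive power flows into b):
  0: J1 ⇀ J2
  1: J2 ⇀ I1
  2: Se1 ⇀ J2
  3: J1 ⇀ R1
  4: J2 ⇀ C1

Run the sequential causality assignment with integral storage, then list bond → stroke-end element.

β0 stroke→J2
β1 stroke→I1
β2 stroke→J2
β3 stroke→J1
β4 stroke→J2

#2 stroke at J2  (Se1 fixes effort; stroke away)
#1 stroke at I1  (prefer integral on I1)
#0 stroke at J2  (J2: bond 1 brought flow, rest push out)
#4 stroke at J2  (1-jn J2 has f-setter on 1)
#3 stroke at J1  (J1 needs exactly one e-in)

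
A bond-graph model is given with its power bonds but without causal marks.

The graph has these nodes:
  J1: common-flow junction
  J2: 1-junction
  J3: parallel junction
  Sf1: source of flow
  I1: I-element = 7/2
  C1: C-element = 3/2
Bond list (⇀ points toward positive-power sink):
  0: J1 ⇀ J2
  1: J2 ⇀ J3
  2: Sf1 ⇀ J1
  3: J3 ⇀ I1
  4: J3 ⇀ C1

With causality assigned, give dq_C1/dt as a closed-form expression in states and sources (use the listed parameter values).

dq_C1/dt = F_Sf1 - 2*p_I1/7

bond 2 |Sf1  (Sf1 (Sf) sets flow on bond)
bond 0 |J1  (1-jn J1 has f-setter on 2)
bond 1 |J2  (1-jn J2 has f-setter on 0)
bond 3 |I1  (I1 outputs flow p/I1)
bond 4 |J3  (only one effort-in slot at J3)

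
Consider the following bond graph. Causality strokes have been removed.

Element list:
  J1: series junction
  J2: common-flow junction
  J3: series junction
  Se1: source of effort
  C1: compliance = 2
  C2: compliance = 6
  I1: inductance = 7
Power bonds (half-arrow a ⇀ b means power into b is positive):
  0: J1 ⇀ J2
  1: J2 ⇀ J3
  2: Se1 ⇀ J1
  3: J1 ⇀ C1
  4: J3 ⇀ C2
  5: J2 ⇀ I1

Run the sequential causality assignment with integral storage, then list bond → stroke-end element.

b0 stroke→J2
b1 stroke→J2
b2 stroke→J1
b3 stroke→J1
b4 stroke→J3
b5 stroke→I1

#2 stroke at J1  (Se1 (Se) sets effort on bond)
#3 stroke at J1  (C1 integral (e out))
#0 stroke at J2  (only one flow-in slot at J1)
#4 stroke at J3  (C2 outputs effort q/C2)
#1 stroke at J2  (J3: last free bond brings flow in)
#5 stroke at I1  (closing 1-jn rule on J2)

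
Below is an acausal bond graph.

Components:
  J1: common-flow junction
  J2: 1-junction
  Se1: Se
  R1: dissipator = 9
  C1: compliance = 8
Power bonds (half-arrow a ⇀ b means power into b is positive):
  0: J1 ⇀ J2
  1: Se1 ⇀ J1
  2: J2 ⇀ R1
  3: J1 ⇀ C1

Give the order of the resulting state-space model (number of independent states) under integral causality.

#1 stroke at J1  (Se1 fixes effort; stroke away)
#3 stroke at J1  (prefer integral on C1)
#0 stroke at J2  (only one flow-in slot at J1)
#2 stroke at R1  (J2: last free bond brings flow in)

1  (C1 all integral)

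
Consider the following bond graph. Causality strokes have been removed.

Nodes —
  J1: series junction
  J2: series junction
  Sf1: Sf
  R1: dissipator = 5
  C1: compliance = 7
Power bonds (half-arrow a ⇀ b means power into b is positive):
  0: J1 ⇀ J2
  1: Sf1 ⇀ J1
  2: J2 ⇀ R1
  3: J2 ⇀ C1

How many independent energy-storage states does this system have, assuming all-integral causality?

β1 stroke at Sf1  (Sf1 fixes flow; stroke at Sf1)
β0 stroke at J1  (J1 flow already set via bond 1)
β2 stroke at J2  (1-jn J2 has f-setter on 0)
β3 stroke at J2  (1-jn J2 has f-setter on 0)

1  (C1 all integral)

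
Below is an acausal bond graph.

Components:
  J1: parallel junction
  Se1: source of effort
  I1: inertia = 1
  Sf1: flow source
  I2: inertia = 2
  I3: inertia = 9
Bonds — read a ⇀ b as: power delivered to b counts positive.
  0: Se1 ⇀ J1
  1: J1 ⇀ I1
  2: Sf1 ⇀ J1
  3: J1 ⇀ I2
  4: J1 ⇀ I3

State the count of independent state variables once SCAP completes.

b0 |J1  (Se1: effort source, stroke at far end)
b2 |Sf1  (Sf1 fixes flow; stroke at Sf1)
b1 |I1  (J1 effort already set via bond 0)
b3 |I2  (J1 effort already set via bond 0)
b4 |I3  (J1: bond 0 brought effort, rest push out)

3  (I1, I2, I3 all integral)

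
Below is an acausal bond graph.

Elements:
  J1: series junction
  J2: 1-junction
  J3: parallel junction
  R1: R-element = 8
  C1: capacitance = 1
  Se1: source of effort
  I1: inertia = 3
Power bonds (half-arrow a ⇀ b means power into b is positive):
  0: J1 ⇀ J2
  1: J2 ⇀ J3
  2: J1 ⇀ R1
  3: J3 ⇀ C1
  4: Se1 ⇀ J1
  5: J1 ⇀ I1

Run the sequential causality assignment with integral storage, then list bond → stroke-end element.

bond 4 |J1  (source Se1 imposes e)
bond 3 |J3  (C1 outputs effort q/C1)
bond 1 |J2  (common-e at J3 fixed by 3)
bond 0 |J1  (closing 1-jn rule on J2)
bond 5 |I1  (I1 integral (f out))
bond 2 |J1  (J1: bond 5 brought flow, rest push out)

b0 |J1
b1 |J2
b2 |J1
b3 |J3
b4 |J1
b5 |I1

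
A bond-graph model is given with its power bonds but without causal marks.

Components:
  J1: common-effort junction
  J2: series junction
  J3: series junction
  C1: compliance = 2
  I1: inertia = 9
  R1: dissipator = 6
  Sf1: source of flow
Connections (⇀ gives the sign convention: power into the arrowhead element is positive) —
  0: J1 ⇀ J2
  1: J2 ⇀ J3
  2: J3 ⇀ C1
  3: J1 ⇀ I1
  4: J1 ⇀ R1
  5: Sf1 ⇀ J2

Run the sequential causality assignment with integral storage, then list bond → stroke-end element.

b0 stroke→J2
b1 stroke→J2
b2 stroke→J3
b3 stroke→I1
b4 stroke→J1
b5 stroke→Sf1

β5 stroke at Sf1  (Sf1: flow source, stroke at near end)
β0 stroke at J2  (J2: bond 5 brought flow, rest push out)
β1 stroke at J2  (J2 flow already set via bond 5)
β2 stroke at J3  (1-jn J3 has f-setter on 1)
β3 stroke at I1  (I1 outputs flow p/I1)
β4 stroke at J1  (J1: last free bond brings effort in)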